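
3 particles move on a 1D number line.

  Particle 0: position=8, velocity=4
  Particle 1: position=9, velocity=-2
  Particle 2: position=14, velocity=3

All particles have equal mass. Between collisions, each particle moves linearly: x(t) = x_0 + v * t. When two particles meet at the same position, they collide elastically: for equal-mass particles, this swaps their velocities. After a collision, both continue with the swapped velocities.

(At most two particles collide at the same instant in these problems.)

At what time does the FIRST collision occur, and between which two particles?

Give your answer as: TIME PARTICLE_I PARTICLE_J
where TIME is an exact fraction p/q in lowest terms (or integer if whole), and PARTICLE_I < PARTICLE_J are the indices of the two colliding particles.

Answer: 1/6 0 1

Derivation:
Pair (0,1): pos 8,9 vel 4,-2 -> gap=1, closing at 6/unit, collide at t=1/6
Pair (1,2): pos 9,14 vel -2,3 -> not approaching (rel speed -5 <= 0)
Earliest collision: t=1/6 between 0 and 1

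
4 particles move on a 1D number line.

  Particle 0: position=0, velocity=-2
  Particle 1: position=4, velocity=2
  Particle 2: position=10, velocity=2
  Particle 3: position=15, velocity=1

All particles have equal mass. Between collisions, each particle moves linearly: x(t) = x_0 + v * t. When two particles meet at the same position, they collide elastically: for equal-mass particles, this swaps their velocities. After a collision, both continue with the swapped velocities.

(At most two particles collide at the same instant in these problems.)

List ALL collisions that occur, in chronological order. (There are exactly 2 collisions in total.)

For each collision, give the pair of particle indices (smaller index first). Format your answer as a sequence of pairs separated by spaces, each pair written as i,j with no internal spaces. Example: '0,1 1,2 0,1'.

Answer: 2,3 1,2

Derivation:
Collision at t=5: particles 2 and 3 swap velocities; positions: p0=-10 p1=14 p2=20 p3=20; velocities now: v0=-2 v1=2 v2=1 v3=2
Collision at t=11: particles 1 and 2 swap velocities; positions: p0=-22 p1=26 p2=26 p3=32; velocities now: v0=-2 v1=1 v2=2 v3=2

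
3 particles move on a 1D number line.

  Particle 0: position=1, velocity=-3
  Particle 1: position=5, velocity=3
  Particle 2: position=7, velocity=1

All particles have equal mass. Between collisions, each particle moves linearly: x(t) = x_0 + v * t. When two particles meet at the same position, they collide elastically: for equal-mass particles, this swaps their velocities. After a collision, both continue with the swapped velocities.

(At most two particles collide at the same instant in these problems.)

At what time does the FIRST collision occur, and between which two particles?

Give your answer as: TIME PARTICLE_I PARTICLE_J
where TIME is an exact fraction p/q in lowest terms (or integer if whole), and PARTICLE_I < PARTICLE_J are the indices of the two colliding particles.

Pair (0,1): pos 1,5 vel -3,3 -> not approaching (rel speed -6 <= 0)
Pair (1,2): pos 5,7 vel 3,1 -> gap=2, closing at 2/unit, collide at t=1
Earliest collision: t=1 between 1 and 2

Answer: 1 1 2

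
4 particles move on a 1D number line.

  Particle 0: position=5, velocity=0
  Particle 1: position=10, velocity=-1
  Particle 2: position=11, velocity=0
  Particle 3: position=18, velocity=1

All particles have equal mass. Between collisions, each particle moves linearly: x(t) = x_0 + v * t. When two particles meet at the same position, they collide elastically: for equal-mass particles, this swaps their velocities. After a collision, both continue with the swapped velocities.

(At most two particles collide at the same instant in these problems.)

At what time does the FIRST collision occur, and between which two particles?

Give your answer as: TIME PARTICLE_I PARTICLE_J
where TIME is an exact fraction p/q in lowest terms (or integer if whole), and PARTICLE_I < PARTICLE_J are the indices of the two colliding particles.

Answer: 5 0 1

Derivation:
Pair (0,1): pos 5,10 vel 0,-1 -> gap=5, closing at 1/unit, collide at t=5
Pair (1,2): pos 10,11 vel -1,0 -> not approaching (rel speed -1 <= 0)
Pair (2,3): pos 11,18 vel 0,1 -> not approaching (rel speed -1 <= 0)
Earliest collision: t=5 between 0 and 1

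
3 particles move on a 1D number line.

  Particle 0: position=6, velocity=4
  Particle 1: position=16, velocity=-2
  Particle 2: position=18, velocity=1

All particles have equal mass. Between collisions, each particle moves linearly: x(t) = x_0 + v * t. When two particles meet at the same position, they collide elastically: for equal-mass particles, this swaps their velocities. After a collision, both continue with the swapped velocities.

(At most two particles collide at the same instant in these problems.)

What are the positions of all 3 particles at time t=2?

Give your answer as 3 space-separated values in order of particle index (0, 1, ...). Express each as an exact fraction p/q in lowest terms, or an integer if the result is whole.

Answer: 12 14 20

Derivation:
Collision at t=5/3: particles 0 and 1 swap velocities; positions: p0=38/3 p1=38/3 p2=59/3; velocities now: v0=-2 v1=4 v2=1
Advance to t=2 (no further collisions before then); velocities: v0=-2 v1=4 v2=1; positions = 12 14 20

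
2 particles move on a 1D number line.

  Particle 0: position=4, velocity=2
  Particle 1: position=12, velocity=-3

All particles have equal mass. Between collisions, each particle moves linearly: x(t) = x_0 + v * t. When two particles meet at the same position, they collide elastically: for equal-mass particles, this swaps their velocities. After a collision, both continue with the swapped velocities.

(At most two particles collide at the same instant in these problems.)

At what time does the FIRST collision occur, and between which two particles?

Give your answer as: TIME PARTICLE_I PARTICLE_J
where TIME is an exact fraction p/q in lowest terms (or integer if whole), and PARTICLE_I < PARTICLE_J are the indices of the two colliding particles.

Pair (0,1): pos 4,12 vel 2,-3 -> gap=8, closing at 5/unit, collide at t=8/5
Earliest collision: t=8/5 between 0 and 1

Answer: 8/5 0 1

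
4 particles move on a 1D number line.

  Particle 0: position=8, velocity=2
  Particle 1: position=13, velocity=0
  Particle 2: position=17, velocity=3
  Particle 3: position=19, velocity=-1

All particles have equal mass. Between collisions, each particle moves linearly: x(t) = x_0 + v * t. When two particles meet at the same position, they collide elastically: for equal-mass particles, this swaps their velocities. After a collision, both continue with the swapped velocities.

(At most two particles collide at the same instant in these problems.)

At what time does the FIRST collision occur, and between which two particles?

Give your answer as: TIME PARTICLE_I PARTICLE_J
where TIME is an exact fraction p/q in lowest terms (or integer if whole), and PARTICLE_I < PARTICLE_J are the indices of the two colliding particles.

Pair (0,1): pos 8,13 vel 2,0 -> gap=5, closing at 2/unit, collide at t=5/2
Pair (1,2): pos 13,17 vel 0,3 -> not approaching (rel speed -3 <= 0)
Pair (2,3): pos 17,19 vel 3,-1 -> gap=2, closing at 4/unit, collide at t=1/2
Earliest collision: t=1/2 between 2 and 3

Answer: 1/2 2 3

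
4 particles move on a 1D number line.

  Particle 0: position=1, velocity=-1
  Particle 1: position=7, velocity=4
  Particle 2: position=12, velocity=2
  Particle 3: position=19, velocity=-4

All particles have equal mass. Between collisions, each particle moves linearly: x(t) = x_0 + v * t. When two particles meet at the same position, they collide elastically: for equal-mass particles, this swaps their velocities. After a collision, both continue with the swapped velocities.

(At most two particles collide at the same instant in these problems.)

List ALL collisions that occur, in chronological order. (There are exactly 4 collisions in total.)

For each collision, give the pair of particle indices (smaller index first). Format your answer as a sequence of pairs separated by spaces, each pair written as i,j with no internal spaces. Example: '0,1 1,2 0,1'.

Collision at t=7/6: particles 2 and 3 swap velocities; positions: p0=-1/6 p1=35/3 p2=43/3 p3=43/3; velocities now: v0=-1 v1=4 v2=-4 v3=2
Collision at t=3/2: particles 1 and 2 swap velocities; positions: p0=-1/2 p1=13 p2=13 p3=15; velocities now: v0=-1 v1=-4 v2=4 v3=2
Collision at t=5/2: particles 2 and 3 swap velocities; positions: p0=-3/2 p1=9 p2=17 p3=17; velocities now: v0=-1 v1=-4 v2=2 v3=4
Collision at t=6: particles 0 and 1 swap velocities; positions: p0=-5 p1=-5 p2=24 p3=31; velocities now: v0=-4 v1=-1 v2=2 v3=4

Answer: 2,3 1,2 2,3 0,1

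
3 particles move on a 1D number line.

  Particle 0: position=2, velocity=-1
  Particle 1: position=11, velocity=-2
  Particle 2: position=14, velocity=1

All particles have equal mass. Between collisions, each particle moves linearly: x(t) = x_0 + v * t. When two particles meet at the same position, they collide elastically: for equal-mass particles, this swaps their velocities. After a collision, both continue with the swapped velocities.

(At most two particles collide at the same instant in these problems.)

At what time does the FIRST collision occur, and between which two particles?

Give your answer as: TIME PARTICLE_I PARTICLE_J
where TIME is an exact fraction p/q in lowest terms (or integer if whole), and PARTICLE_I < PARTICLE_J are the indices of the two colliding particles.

Pair (0,1): pos 2,11 vel -1,-2 -> gap=9, closing at 1/unit, collide at t=9
Pair (1,2): pos 11,14 vel -2,1 -> not approaching (rel speed -3 <= 0)
Earliest collision: t=9 between 0 and 1

Answer: 9 0 1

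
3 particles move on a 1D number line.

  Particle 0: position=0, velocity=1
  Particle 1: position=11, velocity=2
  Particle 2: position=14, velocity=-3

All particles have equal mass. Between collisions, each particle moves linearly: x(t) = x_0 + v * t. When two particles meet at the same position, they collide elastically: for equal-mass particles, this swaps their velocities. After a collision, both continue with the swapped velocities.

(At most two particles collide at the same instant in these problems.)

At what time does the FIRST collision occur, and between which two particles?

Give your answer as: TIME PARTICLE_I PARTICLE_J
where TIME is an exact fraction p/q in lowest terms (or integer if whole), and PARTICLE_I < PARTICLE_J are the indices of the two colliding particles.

Answer: 3/5 1 2

Derivation:
Pair (0,1): pos 0,11 vel 1,2 -> not approaching (rel speed -1 <= 0)
Pair (1,2): pos 11,14 vel 2,-3 -> gap=3, closing at 5/unit, collide at t=3/5
Earliest collision: t=3/5 between 1 and 2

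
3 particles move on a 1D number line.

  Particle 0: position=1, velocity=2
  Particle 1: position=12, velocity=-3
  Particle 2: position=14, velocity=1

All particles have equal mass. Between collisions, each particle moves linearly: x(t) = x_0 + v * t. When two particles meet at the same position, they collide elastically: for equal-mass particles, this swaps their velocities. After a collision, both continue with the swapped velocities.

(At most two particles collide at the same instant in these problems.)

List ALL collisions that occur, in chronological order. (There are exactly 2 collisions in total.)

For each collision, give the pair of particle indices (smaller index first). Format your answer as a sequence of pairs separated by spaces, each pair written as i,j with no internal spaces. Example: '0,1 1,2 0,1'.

Collision at t=11/5: particles 0 and 1 swap velocities; positions: p0=27/5 p1=27/5 p2=81/5; velocities now: v0=-3 v1=2 v2=1
Collision at t=13: particles 1 and 2 swap velocities; positions: p0=-27 p1=27 p2=27; velocities now: v0=-3 v1=1 v2=2

Answer: 0,1 1,2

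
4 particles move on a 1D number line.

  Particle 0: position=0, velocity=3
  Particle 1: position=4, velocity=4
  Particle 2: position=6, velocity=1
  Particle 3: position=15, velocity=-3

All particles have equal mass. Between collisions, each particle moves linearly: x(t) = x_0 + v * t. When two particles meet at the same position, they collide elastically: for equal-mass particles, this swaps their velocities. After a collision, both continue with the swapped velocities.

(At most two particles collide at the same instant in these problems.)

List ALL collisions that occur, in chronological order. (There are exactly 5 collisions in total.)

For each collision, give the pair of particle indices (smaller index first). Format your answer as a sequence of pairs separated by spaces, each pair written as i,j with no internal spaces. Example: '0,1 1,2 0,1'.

Collision at t=2/3: particles 1 and 2 swap velocities; positions: p0=2 p1=20/3 p2=20/3 p3=13; velocities now: v0=3 v1=1 v2=4 v3=-3
Collision at t=11/7: particles 2 and 3 swap velocities; positions: p0=33/7 p1=53/7 p2=72/7 p3=72/7; velocities now: v0=3 v1=1 v2=-3 v3=4
Collision at t=9/4: particles 1 and 2 swap velocities; positions: p0=27/4 p1=33/4 p2=33/4 p3=13; velocities now: v0=3 v1=-3 v2=1 v3=4
Collision at t=5/2: particles 0 and 1 swap velocities; positions: p0=15/2 p1=15/2 p2=17/2 p3=14; velocities now: v0=-3 v1=3 v2=1 v3=4
Collision at t=3: particles 1 and 2 swap velocities; positions: p0=6 p1=9 p2=9 p3=16; velocities now: v0=-3 v1=1 v2=3 v3=4

Answer: 1,2 2,3 1,2 0,1 1,2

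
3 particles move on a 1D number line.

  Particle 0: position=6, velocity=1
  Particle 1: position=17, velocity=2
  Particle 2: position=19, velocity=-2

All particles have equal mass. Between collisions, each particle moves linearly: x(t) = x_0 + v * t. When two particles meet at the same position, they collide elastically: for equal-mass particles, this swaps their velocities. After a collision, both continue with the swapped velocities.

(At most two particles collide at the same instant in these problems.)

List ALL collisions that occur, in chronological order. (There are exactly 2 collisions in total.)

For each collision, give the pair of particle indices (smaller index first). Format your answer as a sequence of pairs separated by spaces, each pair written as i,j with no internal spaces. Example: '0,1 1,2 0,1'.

Answer: 1,2 0,1

Derivation:
Collision at t=1/2: particles 1 and 2 swap velocities; positions: p0=13/2 p1=18 p2=18; velocities now: v0=1 v1=-2 v2=2
Collision at t=13/3: particles 0 and 1 swap velocities; positions: p0=31/3 p1=31/3 p2=77/3; velocities now: v0=-2 v1=1 v2=2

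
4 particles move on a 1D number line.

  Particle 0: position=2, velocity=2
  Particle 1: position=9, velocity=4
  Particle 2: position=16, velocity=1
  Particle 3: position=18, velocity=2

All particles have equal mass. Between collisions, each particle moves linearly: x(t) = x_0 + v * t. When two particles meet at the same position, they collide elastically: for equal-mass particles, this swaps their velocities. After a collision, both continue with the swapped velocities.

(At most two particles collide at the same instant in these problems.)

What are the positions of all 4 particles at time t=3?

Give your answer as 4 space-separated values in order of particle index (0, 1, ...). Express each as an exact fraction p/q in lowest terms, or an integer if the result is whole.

Collision at t=7/3: particles 1 and 2 swap velocities; positions: p0=20/3 p1=55/3 p2=55/3 p3=68/3; velocities now: v0=2 v1=1 v2=4 v3=2
Advance to t=3 (no further collisions before then); velocities: v0=2 v1=1 v2=4 v3=2; positions = 8 19 21 24

Answer: 8 19 21 24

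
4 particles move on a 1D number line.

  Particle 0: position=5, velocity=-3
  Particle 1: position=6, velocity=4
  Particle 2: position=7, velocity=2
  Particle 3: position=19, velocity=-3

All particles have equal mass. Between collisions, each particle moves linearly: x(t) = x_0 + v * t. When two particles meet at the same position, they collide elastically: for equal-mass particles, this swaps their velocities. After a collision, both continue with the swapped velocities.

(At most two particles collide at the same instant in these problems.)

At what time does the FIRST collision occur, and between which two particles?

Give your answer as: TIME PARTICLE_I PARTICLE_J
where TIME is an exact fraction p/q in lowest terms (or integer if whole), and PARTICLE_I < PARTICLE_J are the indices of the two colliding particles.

Answer: 1/2 1 2

Derivation:
Pair (0,1): pos 5,6 vel -3,4 -> not approaching (rel speed -7 <= 0)
Pair (1,2): pos 6,7 vel 4,2 -> gap=1, closing at 2/unit, collide at t=1/2
Pair (2,3): pos 7,19 vel 2,-3 -> gap=12, closing at 5/unit, collide at t=12/5
Earliest collision: t=1/2 between 1 and 2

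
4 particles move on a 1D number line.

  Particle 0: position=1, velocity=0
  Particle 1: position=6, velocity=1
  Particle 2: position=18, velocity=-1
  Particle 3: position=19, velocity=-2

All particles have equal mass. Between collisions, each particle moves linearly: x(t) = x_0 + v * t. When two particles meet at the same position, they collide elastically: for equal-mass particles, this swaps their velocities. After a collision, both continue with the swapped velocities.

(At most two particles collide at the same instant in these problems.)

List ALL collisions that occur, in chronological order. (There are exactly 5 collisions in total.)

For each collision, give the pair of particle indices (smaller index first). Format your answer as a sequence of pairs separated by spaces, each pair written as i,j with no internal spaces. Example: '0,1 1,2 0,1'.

Answer: 2,3 1,2 2,3 0,1 1,2

Derivation:
Collision at t=1: particles 2 and 3 swap velocities; positions: p0=1 p1=7 p2=17 p3=17; velocities now: v0=0 v1=1 v2=-2 v3=-1
Collision at t=13/3: particles 1 and 2 swap velocities; positions: p0=1 p1=31/3 p2=31/3 p3=41/3; velocities now: v0=0 v1=-2 v2=1 v3=-1
Collision at t=6: particles 2 and 3 swap velocities; positions: p0=1 p1=7 p2=12 p3=12; velocities now: v0=0 v1=-2 v2=-1 v3=1
Collision at t=9: particles 0 and 1 swap velocities; positions: p0=1 p1=1 p2=9 p3=15; velocities now: v0=-2 v1=0 v2=-1 v3=1
Collision at t=17: particles 1 and 2 swap velocities; positions: p0=-15 p1=1 p2=1 p3=23; velocities now: v0=-2 v1=-1 v2=0 v3=1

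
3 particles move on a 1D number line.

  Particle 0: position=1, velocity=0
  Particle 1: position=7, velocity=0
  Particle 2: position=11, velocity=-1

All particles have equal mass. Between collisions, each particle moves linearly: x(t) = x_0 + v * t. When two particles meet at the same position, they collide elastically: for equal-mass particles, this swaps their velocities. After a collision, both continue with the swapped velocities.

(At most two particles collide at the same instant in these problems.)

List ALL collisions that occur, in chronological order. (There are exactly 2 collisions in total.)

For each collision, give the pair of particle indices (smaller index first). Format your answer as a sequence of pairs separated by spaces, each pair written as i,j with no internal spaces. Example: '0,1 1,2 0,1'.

Collision at t=4: particles 1 and 2 swap velocities; positions: p0=1 p1=7 p2=7; velocities now: v0=0 v1=-1 v2=0
Collision at t=10: particles 0 and 1 swap velocities; positions: p0=1 p1=1 p2=7; velocities now: v0=-1 v1=0 v2=0

Answer: 1,2 0,1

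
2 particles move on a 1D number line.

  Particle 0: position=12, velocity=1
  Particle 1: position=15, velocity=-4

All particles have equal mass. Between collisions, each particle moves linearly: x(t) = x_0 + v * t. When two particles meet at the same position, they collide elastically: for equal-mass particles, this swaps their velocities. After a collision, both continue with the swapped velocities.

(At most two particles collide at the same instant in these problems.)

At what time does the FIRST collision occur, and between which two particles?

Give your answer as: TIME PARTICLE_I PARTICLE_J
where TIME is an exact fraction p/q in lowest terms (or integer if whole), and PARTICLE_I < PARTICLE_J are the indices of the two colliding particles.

Pair (0,1): pos 12,15 vel 1,-4 -> gap=3, closing at 5/unit, collide at t=3/5
Earliest collision: t=3/5 between 0 and 1

Answer: 3/5 0 1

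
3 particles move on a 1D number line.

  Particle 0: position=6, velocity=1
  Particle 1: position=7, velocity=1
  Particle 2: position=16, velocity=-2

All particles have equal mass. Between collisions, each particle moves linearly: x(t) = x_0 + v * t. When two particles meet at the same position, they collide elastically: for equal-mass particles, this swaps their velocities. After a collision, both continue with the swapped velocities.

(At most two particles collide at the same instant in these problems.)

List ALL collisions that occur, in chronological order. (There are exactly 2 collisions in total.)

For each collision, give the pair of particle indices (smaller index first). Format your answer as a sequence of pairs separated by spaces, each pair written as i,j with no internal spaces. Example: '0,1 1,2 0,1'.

Collision at t=3: particles 1 and 2 swap velocities; positions: p0=9 p1=10 p2=10; velocities now: v0=1 v1=-2 v2=1
Collision at t=10/3: particles 0 and 1 swap velocities; positions: p0=28/3 p1=28/3 p2=31/3; velocities now: v0=-2 v1=1 v2=1

Answer: 1,2 0,1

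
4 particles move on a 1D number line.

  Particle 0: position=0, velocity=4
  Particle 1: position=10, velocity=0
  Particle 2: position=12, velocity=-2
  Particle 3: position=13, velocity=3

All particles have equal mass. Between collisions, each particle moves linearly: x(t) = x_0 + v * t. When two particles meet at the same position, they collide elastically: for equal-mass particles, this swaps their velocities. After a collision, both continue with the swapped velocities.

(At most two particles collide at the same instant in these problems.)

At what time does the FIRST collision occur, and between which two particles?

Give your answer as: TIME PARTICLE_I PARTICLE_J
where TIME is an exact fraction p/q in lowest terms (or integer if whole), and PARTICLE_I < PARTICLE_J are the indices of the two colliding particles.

Pair (0,1): pos 0,10 vel 4,0 -> gap=10, closing at 4/unit, collide at t=5/2
Pair (1,2): pos 10,12 vel 0,-2 -> gap=2, closing at 2/unit, collide at t=1
Pair (2,3): pos 12,13 vel -2,3 -> not approaching (rel speed -5 <= 0)
Earliest collision: t=1 between 1 and 2

Answer: 1 1 2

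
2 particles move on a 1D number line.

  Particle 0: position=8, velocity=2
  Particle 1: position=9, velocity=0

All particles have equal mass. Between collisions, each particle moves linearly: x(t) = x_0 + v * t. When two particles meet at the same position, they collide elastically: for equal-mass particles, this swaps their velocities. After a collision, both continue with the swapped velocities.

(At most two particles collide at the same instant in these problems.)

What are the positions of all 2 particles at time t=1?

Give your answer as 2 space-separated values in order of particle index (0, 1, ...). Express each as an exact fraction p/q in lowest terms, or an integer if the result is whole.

Answer: 9 10

Derivation:
Collision at t=1/2: particles 0 and 1 swap velocities; positions: p0=9 p1=9; velocities now: v0=0 v1=2
Advance to t=1 (no further collisions before then); velocities: v0=0 v1=2; positions = 9 10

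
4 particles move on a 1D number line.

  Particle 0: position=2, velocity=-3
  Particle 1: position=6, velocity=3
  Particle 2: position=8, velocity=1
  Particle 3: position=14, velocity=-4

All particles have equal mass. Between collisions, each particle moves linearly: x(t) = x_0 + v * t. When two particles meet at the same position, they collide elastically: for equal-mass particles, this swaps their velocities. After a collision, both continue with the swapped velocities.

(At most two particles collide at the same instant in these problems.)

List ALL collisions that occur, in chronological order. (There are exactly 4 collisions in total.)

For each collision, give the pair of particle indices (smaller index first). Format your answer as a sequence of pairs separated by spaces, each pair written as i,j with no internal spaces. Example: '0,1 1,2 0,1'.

Answer: 1,2 2,3 1,2 0,1

Derivation:
Collision at t=1: particles 1 and 2 swap velocities; positions: p0=-1 p1=9 p2=9 p3=10; velocities now: v0=-3 v1=1 v2=3 v3=-4
Collision at t=8/7: particles 2 and 3 swap velocities; positions: p0=-10/7 p1=64/7 p2=66/7 p3=66/7; velocities now: v0=-3 v1=1 v2=-4 v3=3
Collision at t=6/5: particles 1 and 2 swap velocities; positions: p0=-8/5 p1=46/5 p2=46/5 p3=48/5; velocities now: v0=-3 v1=-4 v2=1 v3=3
Collision at t=12: particles 0 and 1 swap velocities; positions: p0=-34 p1=-34 p2=20 p3=42; velocities now: v0=-4 v1=-3 v2=1 v3=3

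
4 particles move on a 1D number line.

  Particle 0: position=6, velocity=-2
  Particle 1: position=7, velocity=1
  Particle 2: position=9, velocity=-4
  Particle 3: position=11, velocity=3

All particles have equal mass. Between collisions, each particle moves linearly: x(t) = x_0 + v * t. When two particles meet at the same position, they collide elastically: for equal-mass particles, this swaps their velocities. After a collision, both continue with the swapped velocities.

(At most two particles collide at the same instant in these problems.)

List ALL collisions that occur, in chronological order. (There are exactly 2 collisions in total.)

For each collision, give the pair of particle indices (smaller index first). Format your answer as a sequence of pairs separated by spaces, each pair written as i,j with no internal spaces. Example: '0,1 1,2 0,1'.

Answer: 1,2 0,1

Derivation:
Collision at t=2/5: particles 1 and 2 swap velocities; positions: p0=26/5 p1=37/5 p2=37/5 p3=61/5; velocities now: v0=-2 v1=-4 v2=1 v3=3
Collision at t=3/2: particles 0 and 1 swap velocities; positions: p0=3 p1=3 p2=17/2 p3=31/2; velocities now: v0=-4 v1=-2 v2=1 v3=3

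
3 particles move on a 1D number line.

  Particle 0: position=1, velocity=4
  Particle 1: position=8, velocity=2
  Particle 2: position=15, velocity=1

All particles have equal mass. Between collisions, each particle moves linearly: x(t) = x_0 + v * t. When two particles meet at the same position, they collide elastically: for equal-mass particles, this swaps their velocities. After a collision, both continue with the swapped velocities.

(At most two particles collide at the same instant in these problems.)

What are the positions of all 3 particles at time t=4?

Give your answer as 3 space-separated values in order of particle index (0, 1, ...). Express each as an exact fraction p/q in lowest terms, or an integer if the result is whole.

Answer: 16 17 19

Derivation:
Collision at t=7/2: particles 0 and 1 swap velocities; positions: p0=15 p1=15 p2=37/2; velocities now: v0=2 v1=4 v2=1
Advance to t=4 (no further collisions before then); velocities: v0=2 v1=4 v2=1; positions = 16 17 19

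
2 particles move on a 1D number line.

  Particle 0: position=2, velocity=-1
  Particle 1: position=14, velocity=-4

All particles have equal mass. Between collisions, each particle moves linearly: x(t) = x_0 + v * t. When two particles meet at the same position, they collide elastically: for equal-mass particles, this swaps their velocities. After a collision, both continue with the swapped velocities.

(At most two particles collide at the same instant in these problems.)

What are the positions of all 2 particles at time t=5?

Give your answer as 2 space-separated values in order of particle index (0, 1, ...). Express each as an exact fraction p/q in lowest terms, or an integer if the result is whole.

Collision at t=4: particles 0 and 1 swap velocities; positions: p0=-2 p1=-2; velocities now: v0=-4 v1=-1
Advance to t=5 (no further collisions before then); velocities: v0=-4 v1=-1; positions = -6 -3

Answer: -6 -3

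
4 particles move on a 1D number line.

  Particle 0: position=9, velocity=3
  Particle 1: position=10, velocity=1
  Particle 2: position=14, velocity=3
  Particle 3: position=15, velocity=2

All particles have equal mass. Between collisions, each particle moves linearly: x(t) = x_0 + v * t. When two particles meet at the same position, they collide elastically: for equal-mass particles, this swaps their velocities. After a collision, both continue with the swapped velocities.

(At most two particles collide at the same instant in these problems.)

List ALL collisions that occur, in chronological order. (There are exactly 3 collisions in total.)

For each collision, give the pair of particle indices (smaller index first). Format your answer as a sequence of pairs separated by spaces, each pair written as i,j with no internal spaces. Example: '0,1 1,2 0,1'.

Collision at t=1/2: particles 0 and 1 swap velocities; positions: p0=21/2 p1=21/2 p2=31/2 p3=16; velocities now: v0=1 v1=3 v2=3 v3=2
Collision at t=1: particles 2 and 3 swap velocities; positions: p0=11 p1=12 p2=17 p3=17; velocities now: v0=1 v1=3 v2=2 v3=3
Collision at t=6: particles 1 and 2 swap velocities; positions: p0=16 p1=27 p2=27 p3=32; velocities now: v0=1 v1=2 v2=3 v3=3

Answer: 0,1 2,3 1,2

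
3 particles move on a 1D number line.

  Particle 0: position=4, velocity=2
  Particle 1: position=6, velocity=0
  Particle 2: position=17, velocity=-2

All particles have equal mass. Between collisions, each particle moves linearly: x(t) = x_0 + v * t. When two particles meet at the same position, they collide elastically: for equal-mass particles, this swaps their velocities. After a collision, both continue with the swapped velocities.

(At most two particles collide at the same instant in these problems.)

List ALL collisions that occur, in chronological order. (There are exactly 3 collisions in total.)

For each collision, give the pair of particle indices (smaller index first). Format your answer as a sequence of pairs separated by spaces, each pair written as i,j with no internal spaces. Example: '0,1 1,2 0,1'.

Answer: 0,1 1,2 0,1

Derivation:
Collision at t=1: particles 0 and 1 swap velocities; positions: p0=6 p1=6 p2=15; velocities now: v0=0 v1=2 v2=-2
Collision at t=13/4: particles 1 and 2 swap velocities; positions: p0=6 p1=21/2 p2=21/2; velocities now: v0=0 v1=-2 v2=2
Collision at t=11/2: particles 0 and 1 swap velocities; positions: p0=6 p1=6 p2=15; velocities now: v0=-2 v1=0 v2=2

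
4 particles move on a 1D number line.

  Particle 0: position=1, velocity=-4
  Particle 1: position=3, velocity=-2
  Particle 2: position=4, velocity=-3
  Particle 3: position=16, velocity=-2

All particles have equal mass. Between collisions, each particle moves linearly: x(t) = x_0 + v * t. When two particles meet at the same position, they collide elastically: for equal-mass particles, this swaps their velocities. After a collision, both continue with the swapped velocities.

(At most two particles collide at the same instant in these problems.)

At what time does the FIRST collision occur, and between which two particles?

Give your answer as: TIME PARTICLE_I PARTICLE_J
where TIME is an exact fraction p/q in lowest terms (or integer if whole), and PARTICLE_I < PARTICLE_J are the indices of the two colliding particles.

Pair (0,1): pos 1,3 vel -4,-2 -> not approaching (rel speed -2 <= 0)
Pair (1,2): pos 3,4 vel -2,-3 -> gap=1, closing at 1/unit, collide at t=1
Pair (2,3): pos 4,16 vel -3,-2 -> not approaching (rel speed -1 <= 0)
Earliest collision: t=1 between 1 and 2

Answer: 1 1 2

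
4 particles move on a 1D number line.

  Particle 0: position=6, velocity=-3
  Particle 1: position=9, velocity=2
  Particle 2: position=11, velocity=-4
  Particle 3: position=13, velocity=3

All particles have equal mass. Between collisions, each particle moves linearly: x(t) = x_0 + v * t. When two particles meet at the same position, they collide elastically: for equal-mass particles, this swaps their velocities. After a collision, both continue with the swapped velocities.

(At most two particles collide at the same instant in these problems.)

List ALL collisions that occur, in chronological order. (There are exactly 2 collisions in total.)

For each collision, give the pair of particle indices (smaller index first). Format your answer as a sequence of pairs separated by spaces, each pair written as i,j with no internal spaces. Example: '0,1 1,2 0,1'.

Collision at t=1/3: particles 1 and 2 swap velocities; positions: p0=5 p1=29/3 p2=29/3 p3=14; velocities now: v0=-3 v1=-4 v2=2 v3=3
Collision at t=5: particles 0 and 1 swap velocities; positions: p0=-9 p1=-9 p2=19 p3=28; velocities now: v0=-4 v1=-3 v2=2 v3=3

Answer: 1,2 0,1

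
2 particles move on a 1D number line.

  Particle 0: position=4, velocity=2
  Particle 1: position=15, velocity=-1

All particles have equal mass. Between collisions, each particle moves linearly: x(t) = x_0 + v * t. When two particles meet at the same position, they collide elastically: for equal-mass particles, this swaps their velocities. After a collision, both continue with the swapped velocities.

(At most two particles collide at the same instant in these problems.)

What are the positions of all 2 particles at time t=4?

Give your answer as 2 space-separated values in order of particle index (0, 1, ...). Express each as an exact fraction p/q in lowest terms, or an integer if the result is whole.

Collision at t=11/3: particles 0 and 1 swap velocities; positions: p0=34/3 p1=34/3; velocities now: v0=-1 v1=2
Advance to t=4 (no further collisions before then); velocities: v0=-1 v1=2; positions = 11 12

Answer: 11 12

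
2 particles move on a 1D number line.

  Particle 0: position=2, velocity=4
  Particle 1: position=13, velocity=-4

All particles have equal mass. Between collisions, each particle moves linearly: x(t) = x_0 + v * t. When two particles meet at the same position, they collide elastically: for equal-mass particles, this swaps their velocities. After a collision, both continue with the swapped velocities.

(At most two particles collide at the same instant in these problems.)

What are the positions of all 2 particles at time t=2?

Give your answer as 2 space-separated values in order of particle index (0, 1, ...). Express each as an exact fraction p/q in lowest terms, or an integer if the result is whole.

Collision at t=11/8: particles 0 and 1 swap velocities; positions: p0=15/2 p1=15/2; velocities now: v0=-4 v1=4
Advance to t=2 (no further collisions before then); velocities: v0=-4 v1=4; positions = 5 10

Answer: 5 10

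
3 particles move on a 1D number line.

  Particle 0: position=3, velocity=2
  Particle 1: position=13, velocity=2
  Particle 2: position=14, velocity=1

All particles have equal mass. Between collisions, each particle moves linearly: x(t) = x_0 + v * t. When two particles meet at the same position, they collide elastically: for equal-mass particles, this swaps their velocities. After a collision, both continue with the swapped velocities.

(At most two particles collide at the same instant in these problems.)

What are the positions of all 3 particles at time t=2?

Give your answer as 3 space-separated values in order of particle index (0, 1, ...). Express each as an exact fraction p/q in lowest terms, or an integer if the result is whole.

Collision at t=1: particles 1 and 2 swap velocities; positions: p0=5 p1=15 p2=15; velocities now: v0=2 v1=1 v2=2
Advance to t=2 (no further collisions before then); velocities: v0=2 v1=1 v2=2; positions = 7 16 17

Answer: 7 16 17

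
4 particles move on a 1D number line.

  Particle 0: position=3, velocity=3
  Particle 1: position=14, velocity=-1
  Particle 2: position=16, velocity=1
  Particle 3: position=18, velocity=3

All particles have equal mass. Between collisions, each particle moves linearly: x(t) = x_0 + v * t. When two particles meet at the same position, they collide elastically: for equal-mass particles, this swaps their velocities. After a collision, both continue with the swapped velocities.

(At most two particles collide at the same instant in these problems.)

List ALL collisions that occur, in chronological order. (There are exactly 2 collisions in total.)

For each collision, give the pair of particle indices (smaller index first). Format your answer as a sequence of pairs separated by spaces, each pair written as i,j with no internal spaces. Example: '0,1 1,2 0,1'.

Collision at t=11/4: particles 0 and 1 swap velocities; positions: p0=45/4 p1=45/4 p2=75/4 p3=105/4; velocities now: v0=-1 v1=3 v2=1 v3=3
Collision at t=13/2: particles 1 and 2 swap velocities; positions: p0=15/2 p1=45/2 p2=45/2 p3=75/2; velocities now: v0=-1 v1=1 v2=3 v3=3

Answer: 0,1 1,2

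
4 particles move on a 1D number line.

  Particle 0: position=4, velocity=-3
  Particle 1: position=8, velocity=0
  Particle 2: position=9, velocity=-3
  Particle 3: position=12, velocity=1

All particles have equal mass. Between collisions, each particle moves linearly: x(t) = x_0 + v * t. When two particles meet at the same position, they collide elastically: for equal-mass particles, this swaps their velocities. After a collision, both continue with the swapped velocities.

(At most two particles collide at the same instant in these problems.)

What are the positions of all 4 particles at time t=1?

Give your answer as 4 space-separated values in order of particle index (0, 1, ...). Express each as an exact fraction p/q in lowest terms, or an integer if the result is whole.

Collision at t=1/3: particles 1 and 2 swap velocities; positions: p0=3 p1=8 p2=8 p3=37/3; velocities now: v0=-3 v1=-3 v2=0 v3=1
Advance to t=1 (no further collisions before then); velocities: v0=-3 v1=-3 v2=0 v3=1; positions = 1 6 8 13

Answer: 1 6 8 13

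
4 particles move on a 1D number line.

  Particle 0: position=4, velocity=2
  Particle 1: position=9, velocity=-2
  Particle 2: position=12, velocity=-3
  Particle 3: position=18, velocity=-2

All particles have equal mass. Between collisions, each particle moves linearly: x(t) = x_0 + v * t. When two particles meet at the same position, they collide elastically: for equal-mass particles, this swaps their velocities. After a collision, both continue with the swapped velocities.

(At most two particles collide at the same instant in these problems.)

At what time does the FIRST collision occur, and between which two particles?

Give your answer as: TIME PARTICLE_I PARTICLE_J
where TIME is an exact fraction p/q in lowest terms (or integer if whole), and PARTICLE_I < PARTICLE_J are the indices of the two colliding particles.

Pair (0,1): pos 4,9 vel 2,-2 -> gap=5, closing at 4/unit, collide at t=5/4
Pair (1,2): pos 9,12 vel -2,-3 -> gap=3, closing at 1/unit, collide at t=3
Pair (2,3): pos 12,18 vel -3,-2 -> not approaching (rel speed -1 <= 0)
Earliest collision: t=5/4 between 0 and 1

Answer: 5/4 0 1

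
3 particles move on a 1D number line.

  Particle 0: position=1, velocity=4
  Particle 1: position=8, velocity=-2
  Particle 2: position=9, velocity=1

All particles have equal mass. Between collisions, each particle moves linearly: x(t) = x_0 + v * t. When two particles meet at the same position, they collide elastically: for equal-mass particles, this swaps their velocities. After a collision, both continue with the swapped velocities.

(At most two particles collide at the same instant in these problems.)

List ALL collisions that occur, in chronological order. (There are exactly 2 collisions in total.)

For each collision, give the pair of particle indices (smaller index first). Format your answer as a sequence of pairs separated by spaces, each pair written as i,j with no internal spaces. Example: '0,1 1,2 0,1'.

Answer: 0,1 1,2

Derivation:
Collision at t=7/6: particles 0 and 1 swap velocities; positions: p0=17/3 p1=17/3 p2=61/6; velocities now: v0=-2 v1=4 v2=1
Collision at t=8/3: particles 1 and 2 swap velocities; positions: p0=8/3 p1=35/3 p2=35/3; velocities now: v0=-2 v1=1 v2=4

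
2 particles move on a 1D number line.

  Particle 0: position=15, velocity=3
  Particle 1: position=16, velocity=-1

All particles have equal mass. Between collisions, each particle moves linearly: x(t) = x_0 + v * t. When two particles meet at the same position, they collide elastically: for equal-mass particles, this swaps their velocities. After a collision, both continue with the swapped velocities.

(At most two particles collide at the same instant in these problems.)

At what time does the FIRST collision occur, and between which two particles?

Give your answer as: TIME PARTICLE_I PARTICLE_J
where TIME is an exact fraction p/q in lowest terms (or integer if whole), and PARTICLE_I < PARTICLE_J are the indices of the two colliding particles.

Answer: 1/4 0 1

Derivation:
Pair (0,1): pos 15,16 vel 3,-1 -> gap=1, closing at 4/unit, collide at t=1/4
Earliest collision: t=1/4 between 0 and 1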